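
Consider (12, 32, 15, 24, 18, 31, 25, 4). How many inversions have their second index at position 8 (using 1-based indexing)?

7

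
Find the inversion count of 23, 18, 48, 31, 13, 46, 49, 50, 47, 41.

15

Count, for each position, how many later elements it exceeds:
23: 2
18: 1
48: 5
31: 1
13: 0
46: 1
49: 2
50: 2
47: 1
41: 0
Sum: 2 + 1 + 5 + 1 + 0 + 1 + 2 + 2 + 1 + 0 = 15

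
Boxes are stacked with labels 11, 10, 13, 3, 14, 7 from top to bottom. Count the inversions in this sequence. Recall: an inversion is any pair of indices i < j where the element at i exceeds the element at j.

For each element, count later entries that are smaller:
11: 3
10: 2
13: 2
3: 0
14: 1
7: 0
Sum: 3 + 2 + 2 + 0 + 1 + 0 = 8

8 inversions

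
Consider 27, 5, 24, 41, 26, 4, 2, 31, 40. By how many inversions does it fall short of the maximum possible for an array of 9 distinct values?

Maximum inversions for 9 distinct elements is C(9, 2) = 9·8/2 = 36.
Current inversions — for each element, count later smaller elements:
27: 5
5: 2
24: 2
41: 5
26: 2
4: 1
2: 0
31: 0
40: 0
Current total: 5 + 2 + 2 + 5 + 2 + 1 + 0 + 0 + 0 = 17
Shortfall: 36 − 17 = 19

19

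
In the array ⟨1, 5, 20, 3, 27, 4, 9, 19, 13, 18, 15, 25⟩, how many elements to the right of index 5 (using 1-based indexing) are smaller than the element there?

7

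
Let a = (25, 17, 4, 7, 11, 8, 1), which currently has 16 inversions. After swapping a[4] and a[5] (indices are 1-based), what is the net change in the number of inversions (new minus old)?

Positions 4 and 5 hold 7 and 11; after swapping, the array is [25, 17, 4, 11, 7, 8, 1].
Sweep left to right; for each value list the smaller values that follow it:
25 → 17, 4, 11, 7, 8, 1 → 6
17 → 4, 11, 7, 8, 1 → 5
4 → 1 → 1
11 → 7, 8, 1 → 3
7 → 1 → 1
8 → 1 → 1
1 → none → 0
Sum: 6 + 5 + 1 + 3 + 1 + 1 + 0 = 17
Change: 17 − 16 = +1

+1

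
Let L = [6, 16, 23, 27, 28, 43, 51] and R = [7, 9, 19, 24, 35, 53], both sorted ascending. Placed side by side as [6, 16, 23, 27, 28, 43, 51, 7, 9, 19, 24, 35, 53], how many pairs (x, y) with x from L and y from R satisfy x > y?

Take each right-half value and tally the left-half values above it:
r = 7: 16, 23, 27, 28, 43, 51 → 6
r = 9: 16, 23, 27, 28, 43, 51 → 6
r = 19: 23, 27, 28, 43, 51 → 5
r = 24: 27, 28, 43, 51 → 4
r = 35: 43, 51 → 2
r = 53: none → 0
Cross-inversions: 6 + 6 + 5 + 4 + 2 + 0 = 23

23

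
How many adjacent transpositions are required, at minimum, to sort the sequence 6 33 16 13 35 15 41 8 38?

The minimum number of adjacent swaps to sort an array equals its inversion count, since every such swap removes exactly one inversion.
Count inversions — for each element, later elements that are smaller:
6: none → 0
33: 16, 13, 15, 8 → 4
16: 13, 15, 8 → 3
13: 8 → 1
35: 15, 8 → 2
15: 8 → 1
41: 8, 38 → 2
8: none → 0
38: none → 0
Total inversions: 0 + 4 + 3 + 1 + 2 + 1 + 2 + 0 + 0 = 13

There are 13 adjacent swaps.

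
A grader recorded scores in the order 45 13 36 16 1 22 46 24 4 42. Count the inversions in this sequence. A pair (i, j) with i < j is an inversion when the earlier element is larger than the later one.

There are 22 inversions.

Element-by-element contributions:
45 → 13, 36, 16, 1, 22, 24, 4, 42 → 8
13 → 1, 4 → 2
36 → 16, 1, 22, 24, 4 → 5
16 → 1, 4 → 2
1 → none → 0
22 → 4 → 1
46 → 24, 4, 42 → 3
24 → 4 → 1
4 → none → 0
42 → none → 0
Sum: 8 + 2 + 5 + 2 + 0 + 1 + 3 + 1 + 0 + 0 = 22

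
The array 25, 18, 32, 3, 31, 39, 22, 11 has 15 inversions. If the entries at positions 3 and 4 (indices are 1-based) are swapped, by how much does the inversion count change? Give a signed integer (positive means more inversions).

Positions 3 and 4 hold 32 and 3; after swapping, the array is [25, 18, 3, 32, 31, 39, 22, 11].
For each element, count later entries that are smaller:
25: 4
18: 2
3: 0
32: 3
31: 2
39: 2
22: 1
11: 0
Sum: 4 + 2 + 0 + 3 + 2 + 2 + 1 + 0 = 14
Change: 14 − 15 = -1

-1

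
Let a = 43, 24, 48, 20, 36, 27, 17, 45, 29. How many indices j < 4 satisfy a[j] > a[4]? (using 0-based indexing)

2

The element at index 4 is 36.
Elements before it: 43, 24, 48, 20
Those larger than 36: 43, 48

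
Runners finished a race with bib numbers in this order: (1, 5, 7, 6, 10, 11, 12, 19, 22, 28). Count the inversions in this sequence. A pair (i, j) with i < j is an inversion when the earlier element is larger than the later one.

1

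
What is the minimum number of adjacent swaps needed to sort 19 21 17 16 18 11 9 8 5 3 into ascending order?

Each adjacent swap fixes exactly one inversion, so the minimum swap count equals the number of inversions.
Count inversions — for each element, later elements that are smaller:
19: 17, 16, 18, 11, 9, 8, 5, 3 → 8
21: 17, 16, 18, 11, 9, 8, 5, 3 → 8
17: 16, 11, 9, 8, 5, 3 → 6
16: 11, 9, 8, 5, 3 → 5
18: 11, 9, 8, 5, 3 → 5
11: 9, 8, 5, 3 → 4
9: 8, 5, 3 → 3
8: 5, 3 → 2
5: 3 → 1
3: none → 0
Total inversions: 8 + 8 + 6 + 5 + 5 + 4 + 3 + 2 + 1 + 0 = 42

42 swaps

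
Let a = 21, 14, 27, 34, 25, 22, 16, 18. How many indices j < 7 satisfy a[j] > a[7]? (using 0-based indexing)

5

The element at index 7 is 18.
Elements before it: 21, 14, 27, 34, 25, 22, 16
Those larger than 18: 21, 27, 34, 25, 22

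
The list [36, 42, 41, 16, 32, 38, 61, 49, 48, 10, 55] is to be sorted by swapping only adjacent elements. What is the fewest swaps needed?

Minimum adjacent swaps = number of inversions (each swap of adjacent out-of-order elements removes one inversion and no swap can remove more).
Count inversions — for each element, later elements that are smaller:
36: 16, 32, 10 → 3
42: 41, 16, 32, 38, 10 → 5
41: 16, 32, 38, 10 → 4
16: 10 → 1
32: 10 → 1
38: 10 → 1
61: 49, 48, 10, 55 → 4
49: 48, 10 → 2
48: 10 → 1
10: none → 0
55: none → 0
Total inversions: 3 + 5 + 4 + 1 + 1 + 1 + 4 + 2 + 1 + 0 + 0 = 22

22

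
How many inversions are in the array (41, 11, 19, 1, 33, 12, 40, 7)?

Element-by-element contributions:
41: 7
11: 2
19: 3
1: 0
33: 2
12: 1
40: 1
7: 0
Sum: 7 + 2 + 3 + 0 + 2 + 1 + 1 + 0 = 16

Out-of-order pairs: 16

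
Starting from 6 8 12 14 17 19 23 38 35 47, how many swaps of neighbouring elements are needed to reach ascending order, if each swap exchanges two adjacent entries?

There is 1 adjacent swap.

Minimum adjacent swaps = number of inversions (each swap of adjacent out-of-order elements removes one inversion and no swap can remove more).
Count inversions — for each element, later elements that are smaller:
6: none → 0
8: none → 0
12: none → 0
14: none → 0
17: none → 0
19: none → 0
23: none → 0
38: 35 → 1
35: none → 0
47: none → 0
Total inversions: 0 + 0 + 0 + 0 + 0 + 0 + 0 + 1 + 0 + 0 = 1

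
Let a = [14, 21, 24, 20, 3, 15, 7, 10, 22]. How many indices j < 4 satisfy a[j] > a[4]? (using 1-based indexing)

2 such elements

The element at index 4 is 20.
Elements before it: 14, 21, 24
Those larger than 20: 21, 24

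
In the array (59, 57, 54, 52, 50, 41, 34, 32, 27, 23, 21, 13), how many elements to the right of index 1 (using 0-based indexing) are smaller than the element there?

10

The element at index 1 is 57.
Elements after it: 54, 52, 50, 41, 34, 32, 27, 23, 21, 13
Those smaller than 57: 54, 52, 50, 41, 34, 32, 27, 23, 21, 13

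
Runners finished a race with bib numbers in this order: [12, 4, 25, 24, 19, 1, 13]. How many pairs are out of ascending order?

12

Out-of-order index pairs (1-indexed):
(1,2): 12 > 4
(1,6): 12 > 1
(2,6): 4 > 1
(3,4): 25 > 24
(3,5): 25 > 19
(3,6): 25 > 1
(3,7): 25 > 13
(4,5): 24 > 19
(4,6): 24 > 1
(4,7): 24 > 13
(5,6): 19 > 1
(5,7): 19 > 13
That's 12 pairs.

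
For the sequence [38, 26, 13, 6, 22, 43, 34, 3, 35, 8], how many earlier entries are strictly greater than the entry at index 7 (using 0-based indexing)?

7

The element at index 7 is 3.
Elements before it: 38, 26, 13, 6, 22, 43, 34
Those larger than 3: 38, 26, 13, 6, 22, 43, 34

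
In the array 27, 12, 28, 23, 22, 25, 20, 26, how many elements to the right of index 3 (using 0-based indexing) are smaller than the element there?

2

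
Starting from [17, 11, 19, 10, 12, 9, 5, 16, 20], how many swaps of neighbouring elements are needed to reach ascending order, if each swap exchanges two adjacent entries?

Swaps: 19

The minimum number of adjacent swaps to sort an array equals its inversion count, since every such swap removes exactly one inversion.
Count inversions — for each element, later elements that are smaller:
17: 11, 10, 12, 9, 5, 16 → 6
11: 10, 9, 5 → 3
19: 10, 12, 9, 5, 16 → 5
10: 9, 5 → 2
12: 9, 5 → 2
9: 5 → 1
5: none → 0
16: none → 0
20: none → 0
Total inversions: 6 + 3 + 5 + 2 + 2 + 1 + 0 + 0 + 0 = 19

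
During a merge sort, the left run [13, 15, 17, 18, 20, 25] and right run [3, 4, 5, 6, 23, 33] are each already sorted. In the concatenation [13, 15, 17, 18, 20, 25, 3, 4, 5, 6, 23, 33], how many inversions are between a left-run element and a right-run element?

25

Count, for every r in R, how many entries of L exceed r:
r = 3: 13, 15, 17, 18, 20, 25 → 6
r = 4: 13, 15, 17, 18, 20, 25 → 6
r = 5: 13, 15, 17, 18, 20, 25 → 6
r = 6: 13, 15, 17, 18, 20, 25 → 6
r = 23: 25 → 1
r = 33: none → 0
Cross-inversions: 6 + 6 + 6 + 6 + 1 + 0 = 25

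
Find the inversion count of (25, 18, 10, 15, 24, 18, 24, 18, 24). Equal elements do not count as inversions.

Count, for each position, how many later elements it exceeds:
25: 8
18: 2
10: 0
15: 0
24: 2
18: 0
24: 1
18: 0
24: 0
Sum: 8 + 2 + 0 + 0 + 2 + 0 + 1 + 0 + 0 = 13

Inversions: 13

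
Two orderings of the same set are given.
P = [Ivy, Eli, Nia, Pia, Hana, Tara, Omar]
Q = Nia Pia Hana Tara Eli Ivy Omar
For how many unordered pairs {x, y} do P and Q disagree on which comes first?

9 disagreeing pairs

Assign each item its position (1..7) in the first ordering, then rewrite the second ordering as that position sequence:
positions: Ivy→1, Eli→2, Nia→3, Pia→4, Hana→5, Tara→6, Omar→7
second ordering as positions: [3, 4, 5, 6, 2, 1, 7]
Discordant pairs = inversions in this position sequence.
3: 2, 1 → 2
4: 2, 1 → 2
5: 2, 1 → 2
6: 2, 1 → 2
2: 1 → 1
1: 0
7: 0
Total: 2 + 2 + 2 + 2 + 1 + 0 + 0 = 9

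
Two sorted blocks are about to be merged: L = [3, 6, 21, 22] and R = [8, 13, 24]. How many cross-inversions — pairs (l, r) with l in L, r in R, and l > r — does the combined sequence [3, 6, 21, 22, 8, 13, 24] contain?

4 cross-inversions

Take each right-half value and tally the left-half values above it:
r = 8: 21, 22 → 2
r = 13: 21, 22 → 2
r = 24: none → 0
Cross-inversions: 2 + 2 + 0 = 4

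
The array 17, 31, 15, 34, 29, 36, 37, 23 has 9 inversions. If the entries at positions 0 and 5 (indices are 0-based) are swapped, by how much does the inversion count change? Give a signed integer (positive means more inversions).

+7

Positions 0 and 5 hold 17 and 36; after swapping, the array is [36, 31, 15, 34, 29, 17, 37, 23].
Count, for each position, how many later elements it exceeds:
36 → 31, 15, 34, 29, 17, 23 → 6
31 → 15, 29, 17, 23 → 4
15 → none → 0
34 → 29, 17, 23 → 3
29 → 17, 23 → 2
17 → none → 0
37 → 23 → 1
23 → none → 0
Sum: 6 + 4 + 0 + 3 + 2 + 0 + 1 + 0 = 16
Change: 16 − 9 = +7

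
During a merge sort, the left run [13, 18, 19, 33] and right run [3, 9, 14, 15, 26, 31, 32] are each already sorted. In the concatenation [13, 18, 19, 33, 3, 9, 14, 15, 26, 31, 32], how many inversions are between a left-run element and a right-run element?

17

Take each right-half value and tally the left-half values above it:
r = 3: 13, 18, 19, 33 → 4
r = 9: 13, 18, 19, 33 → 4
r = 14: 18, 19, 33 → 3
r = 15: 18, 19, 33 → 3
r = 26: 33 → 1
r = 31: 33 → 1
r = 32: 33 → 1
Cross-inversions: 4 + 4 + 3 + 3 + 1 + 1 + 1 = 17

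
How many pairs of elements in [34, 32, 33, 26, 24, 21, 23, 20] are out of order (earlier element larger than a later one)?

26

Element-by-element contributions:
34: 7
32: 5
33: 5
26: 4
24: 3
21: 1
23: 1
20: 0
Sum: 7 + 5 + 5 + 4 + 3 + 1 + 1 + 0 = 26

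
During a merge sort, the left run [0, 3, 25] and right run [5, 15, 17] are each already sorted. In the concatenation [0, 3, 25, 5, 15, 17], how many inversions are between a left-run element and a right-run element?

There are 3 cross-inversions.

For each element r of the right run, count left-run elements greater than r:
r = 5: 25 → 1
r = 15: 25 → 1
r = 17: 25 → 1
Cross-inversions: 1 + 1 + 1 = 3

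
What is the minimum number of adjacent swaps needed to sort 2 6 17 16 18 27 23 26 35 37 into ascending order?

Minimum adjacent swaps = number of inversions (each swap of adjacent out-of-order elements removes one inversion and no swap can remove more).
Count inversions — for each element, later elements that are smaller:
2: none → 0
6: none → 0
17: 16 → 1
16: none → 0
18: none → 0
27: 23, 26 → 2
23: none → 0
26: none → 0
35: none → 0
37: none → 0
Total inversions: 0 + 0 + 1 + 0 + 0 + 2 + 0 + 0 + 0 + 0 = 3

3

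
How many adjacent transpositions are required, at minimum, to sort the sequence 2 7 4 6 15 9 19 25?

The minimum number of adjacent swaps to sort an array equals its inversion count, since every such swap removes exactly one inversion.
Count inversions — for each element, later elements that are smaller:
2: none → 0
7: 4, 6 → 2
4: none → 0
6: none → 0
15: 9 → 1
9: none → 0
19: none → 0
25: none → 0
Total inversions: 0 + 2 + 0 + 0 + 1 + 0 + 0 + 0 = 3

3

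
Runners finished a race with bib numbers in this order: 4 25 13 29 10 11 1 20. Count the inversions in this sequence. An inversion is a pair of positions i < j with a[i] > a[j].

Sweep left to right; for each value list the smaller values that follow it:
4 → 1 → 1
25 → 13, 10, 11, 1, 20 → 5
13 → 10, 11, 1 → 3
29 → 10, 11, 1, 20 → 4
10 → 1 → 1
11 → 1 → 1
1 → none → 0
20 → none → 0
Sum: 1 + 5 + 3 + 4 + 1 + 1 + 0 + 0 = 15

15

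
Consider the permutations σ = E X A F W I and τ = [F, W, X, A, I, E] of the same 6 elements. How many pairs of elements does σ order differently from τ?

Assign each item its position (1..6) in the first ordering, then rewrite the second ordering as that position sequence:
positions: E→1, X→2, A→3, F→4, W→5, I→6
second ordering as positions: [4, 5, 2, 3, 6, 1]
Discordant pairs = inversions in this position sequence.
4: 2, 3, 1 → 3
5: 2, 3, 1 → 3
2: 1 → 1
3: 1 → 1
6: 1 → 1
1: 0
Total: 3 + 3 + 1 + 1 + 1 + 0 = 9

9 discordant pairs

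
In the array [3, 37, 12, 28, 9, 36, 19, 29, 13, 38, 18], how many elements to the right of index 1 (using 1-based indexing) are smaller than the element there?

0 such elements

The element at index 1 is 3.
Elements after it: 37, 12, 28, 9, 36, 19, 29, 13, 38, 18
None of them are smaller than 3.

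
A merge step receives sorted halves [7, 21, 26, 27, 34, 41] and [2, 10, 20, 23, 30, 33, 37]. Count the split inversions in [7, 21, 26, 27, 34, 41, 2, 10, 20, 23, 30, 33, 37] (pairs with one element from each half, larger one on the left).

There are 25 split inversions.

Take each right-half value and tally the left-half values above it:
r = 2: 7, 21, 26, 27, 34, 41 → 6
r = 10: 21, 26, 27, 34, 41 → 5
r = 20: 21, 26, 27, 34, 41 → 5
r = 23: 26, 27, 34, 41 → 4
r = 30: 34, 41 → 2
r = 33: 34, 41 → 2
r = 37: 41 → 1
Cross-inversions: 6 + 5 + 5 + 4 + 2 + 2 + 1 = 25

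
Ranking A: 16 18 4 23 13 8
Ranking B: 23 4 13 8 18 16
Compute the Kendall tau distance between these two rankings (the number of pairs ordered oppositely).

There are 10 discordant pairs.

Assign each item its position (1..6) in the first ordering, then rewrite the second ordering as that position sequence:
positions: 16→1, 18→2, 4→3, 23→4, 13→5, 8→6
second ordering as positions: [4, 3, 5, 6, 2, 1]
Discordant pairs = inversions in this position sequence.
4: 3, 2, 1 → 3
3: 2, 1 → 2
5: 2, 1 → 2
6: 2, 1 → 2
2: 1 → 1
1: 0
Total: 3 + 2 + 2 + 2 + 1 + 0 = 10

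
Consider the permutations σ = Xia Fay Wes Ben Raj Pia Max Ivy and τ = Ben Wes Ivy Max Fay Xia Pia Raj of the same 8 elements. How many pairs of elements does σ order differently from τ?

There are 16 discordant pairs.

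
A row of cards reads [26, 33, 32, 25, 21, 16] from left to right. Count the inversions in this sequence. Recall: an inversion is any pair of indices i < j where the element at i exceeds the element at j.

13 inversions

Count, for each position, how many later elements it exceeds:
26: 3
33: 4
32: 3
25: 2
21: 1
16: 0
Sum: 3 + 4 + 3 + 2 + 1 + 0 = 13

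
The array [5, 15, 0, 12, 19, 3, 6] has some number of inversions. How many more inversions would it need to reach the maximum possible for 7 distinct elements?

11

Maximum inversions for 7 distinct elements is C(7, 2) = 7·6/2 = 21.
Current inversions — for each element, count later smaller elements:
5: 2
15: 4
0: 0
12: 2
19: 2
3: 0
6: 0
Current total: 2 + 4 + 0 + 2 + 2 + 0 + 0 = 10
Shortfall: 21 − 10 = 11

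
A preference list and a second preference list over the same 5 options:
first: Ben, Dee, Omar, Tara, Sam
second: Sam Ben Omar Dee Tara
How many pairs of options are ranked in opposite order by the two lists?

Assign each item its position (1..5) in the first ordering, then rewrite the second ordering as that position sequence:
positions: Ben→1, Dee→2, Omar→3, Tara→4, Sam→5
second ordering as positions: [5, 1, 3, 2, 4]
Discordant pairs = inversions in this position sequence.
5: 1, 3, 2, 4 → 4
1: 0
3: 2 → 1
2: 0
4: 0
Total: 4 + 0 + 1 + 0 + 0 = 5

5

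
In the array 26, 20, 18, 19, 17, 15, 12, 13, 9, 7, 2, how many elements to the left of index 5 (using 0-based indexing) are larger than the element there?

The element at index 5 is 15.
Elements before it: 26, 20, 18, 19, 17
Those larger than 15: 26, 20, 18, 19, 17

5 such elements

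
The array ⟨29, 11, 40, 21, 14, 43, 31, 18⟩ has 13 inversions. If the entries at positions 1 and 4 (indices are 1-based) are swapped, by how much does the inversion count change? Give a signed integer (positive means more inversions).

Positions 1 and 4 hold 29 and 21; after swapping, the array is [21, 11, 40, 29, 14, 43, 31, 18].
Sweep left to right; for each value list the smaller values that follow it:
21 → 11, 14, 18 → 3
11 → none → 0
40 → 29, 14, 31, 18 → 4
29 → 14, 18 → 2
14 → none → 0
43 → 31, 18 → 2
31 → 18 → 1
18 → none → 0
Sum: 3 + 0 + 4 + 2 + 0 + 2 + 1 + 0 = 12
Change: 12 − 13 = -1

-1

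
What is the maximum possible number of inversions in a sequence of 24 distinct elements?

276

A reversed (strictly descending) arrangement makes every pair an inversion, giving C(24, 2) inversions.
C(24, 2) = 24·23/2 = 276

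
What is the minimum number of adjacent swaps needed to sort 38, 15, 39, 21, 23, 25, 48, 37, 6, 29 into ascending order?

Minimum adjacent swaps = number of inversions (each swap of adjacent out-of-order elements removes one inversion and no swap can remove more).
Count inversions — for each element, later elements that are smaller:
38: 15, 21, 23, 25, 37, 6, 29 → 7
15: 6 → 1
39: 21, 23, 25, 37, 6, 29 → 6
21: 6 → 1
23: 6 → 1
25: 6 → 1
48: 37, 6, 29 → 3
37: 6, 29 → 2
6: none → 0
29: none → 0
Total inversions: 7 + 1 + 6 + 1 + 1 + 1 + 3 + 2 + 0 + 0 = 22

There are 22 adjacent swaps.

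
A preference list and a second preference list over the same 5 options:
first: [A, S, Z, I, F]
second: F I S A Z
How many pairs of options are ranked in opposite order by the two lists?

There are 8 pairs.

Assign each item its position (1..5) in the first ordering, then rewrite the second ordering as that position sequence:
positions: A→1, S→2, Z→3, I→4, F→5
second ordering as positions: [5, 4, 2, 1, 3]
Discordant pairs = inversions in this position sequence.
5: 4, 2, 1, 3 → 4
4: 2, 1, 3 → 3
2: 1 → 1
1: 0
3: 0
Total: 4 + 3 + 1 + 0 + 0 = 8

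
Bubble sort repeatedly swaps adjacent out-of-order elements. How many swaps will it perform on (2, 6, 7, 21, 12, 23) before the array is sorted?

1 adjacent swap

The minimum number of adjacent swaps to sort an array equals its inversion count, since every such swap removes exactly one inversion.
Count inversions — for each element, later elements that are smaller:
2: none → 0
6: none → 0
7: none → 0
21: 12 → 1
12: none → 0
23: none → 0
Total inversions: 0 + 0 + 0 + 1 + 0 + 0 = 1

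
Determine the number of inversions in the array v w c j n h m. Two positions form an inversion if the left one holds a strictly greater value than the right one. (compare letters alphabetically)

13

Sweep left to right; for each value list the smaller values that follow it:
v: 5
w: 5
c: 0
j: 1
n: 2
h: 0
m: 0
Sum: 5 + 5 + 0 + 1 + 2 + 0 + 0 = 13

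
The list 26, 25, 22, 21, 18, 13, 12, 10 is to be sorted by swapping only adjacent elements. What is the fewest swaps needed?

There are 28 swaps.

Minimum adjacent swaps = number of inversions (each swap of adjacent out-of-order elements removes one inversion and no swap can remove more).
Count inversions — for each element, later elements that are smaller:
26: 25, 22, 21, 18, 13, 12, 10 → 7
25: 22, 21, 18, 13, 12, 10 → 6
22: 21, 18, 13, 12, 10 → 5
21: 18, 13, 12, 10 → 4
18: 13, 12, 10 → 3
13: 12, 10 → 2
12: 10 → 1
10: none → 0
Total inversions: 7 + 6 + 5 + 4 + 3 + 2 + 1 + 0 = 28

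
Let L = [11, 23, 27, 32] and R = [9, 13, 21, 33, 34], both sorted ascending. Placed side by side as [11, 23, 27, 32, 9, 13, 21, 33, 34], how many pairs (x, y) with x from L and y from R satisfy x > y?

Take each right-half value and tally the left-half values above it:
r = 9: 11, 23, 27, 32 → 4
r = 13: 23, 27, 32 → 3
r = 21: 23, 27, 32 → 3
r = 33: none → 0
r = 34: none → 0
Cross-inversions: 4 + 3 + 3 + 0 + 0 = 10

10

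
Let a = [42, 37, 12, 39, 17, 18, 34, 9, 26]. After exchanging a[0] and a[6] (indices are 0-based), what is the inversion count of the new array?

There are 19 inversions.

Positions 0 and 6 hold 42 and 34; after swapping, the array is [34, 37, 12, 39, 17, 18, 42, 9, 26].
Element-by-element contributions:
34 → 12, 17, 18, 9, 26 → 5
37 → 12, 17, 18, 9, 26 → 5
12 → 9 → 1
39 → 17, 18, 9, 26 → 4
17 → 9 → 1
18 → 9 → 1
42 → 9, 26 → 2
9 → none → 0
26 → none → 0
Sum: 5 + 5 + 1 + 4 + 1 + 1 + 2 + 0 + 0 = 19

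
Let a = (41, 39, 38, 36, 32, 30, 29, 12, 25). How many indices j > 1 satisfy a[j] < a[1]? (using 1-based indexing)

8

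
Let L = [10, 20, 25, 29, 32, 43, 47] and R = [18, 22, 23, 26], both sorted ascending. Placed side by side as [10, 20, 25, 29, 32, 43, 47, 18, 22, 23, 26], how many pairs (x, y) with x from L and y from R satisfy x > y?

20 cross-inversions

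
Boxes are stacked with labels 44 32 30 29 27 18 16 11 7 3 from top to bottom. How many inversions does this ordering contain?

45

For each element, count later entries that are smaller:
44: 9
32: 8
30: 7
29: 6
27: 5
18: 4
16: 3
11: 2
7: 1
3: 0
Sum: 9 + 8 + 7 + 6 + 5 + 4 + 3 + 2 + 1 + 0 = 45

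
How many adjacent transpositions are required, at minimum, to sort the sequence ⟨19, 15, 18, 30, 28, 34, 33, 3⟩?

11 swaps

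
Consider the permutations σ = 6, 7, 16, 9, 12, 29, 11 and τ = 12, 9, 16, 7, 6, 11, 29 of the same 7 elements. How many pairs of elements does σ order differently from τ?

Assign each item its position (1..7) in the first ordering, then rewrite the second ordering as that position sequence:
positions: 6→1, 7→2, 16→3, 9→4, 12→5, 29→6, 11→7
second ordering as positions: [5, 4, 3, 2, 1, 7, 6]
Discordant pairs = inversions in this position sequence.
5: 4, 3, 2, 1 → 4
4: 3, 2, 1 → 3
3: 2, 1 → 2
2: 1 → 1
1: 0
7: 6 → 1
6: 0
Total: 4 + 3 + 2 + 1 + 0 + 1 + 0 = 11

11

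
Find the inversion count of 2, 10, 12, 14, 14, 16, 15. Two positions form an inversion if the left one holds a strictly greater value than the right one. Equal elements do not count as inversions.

1 inversion

For each element, count later entries that are smaller:
2: 0
10: 0
12: 0
14: 0
14: 0
16: 1
15: 0
Sum: 0 + 0 + 0 + 0 + 0 + 1 + 0 = 1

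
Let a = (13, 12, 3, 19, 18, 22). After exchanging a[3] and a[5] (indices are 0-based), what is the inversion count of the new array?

Positions 3 and 5 hold 19 and 22; after swapping, the array is [13, 12, 3, 22, 18, 19].
Sweep left to right; for each value list the smaller values that follow it:
13 → 12, 3 → 2
12 → 3 → 1
3 → none → 0
22 → 18, 19 → 2
18 → none → 0
19 → none → 0
Sum: 2 + 1 + 0 + 2 + 0 + 0 = 5

There are 5 inversions.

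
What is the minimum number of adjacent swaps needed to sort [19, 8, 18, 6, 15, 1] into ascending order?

The minimum number of adjacent swaps to sort an array equals its inversion count, since every such swap removes exactly one inversion.
Count inversions — for each element, later elements that are smaller:
19: 8, 18, 6, 15, 1 → 5
8: 6, 1 → 2
18: 6, 15, 1 → 3
6: 1 → 1
15: 1 → 1
1: none → 0
Total inversions: 5 + 2 + 3 + 1 + 1 + 0 = 12

12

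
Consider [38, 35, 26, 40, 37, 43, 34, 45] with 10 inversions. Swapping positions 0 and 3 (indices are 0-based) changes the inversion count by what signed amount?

+1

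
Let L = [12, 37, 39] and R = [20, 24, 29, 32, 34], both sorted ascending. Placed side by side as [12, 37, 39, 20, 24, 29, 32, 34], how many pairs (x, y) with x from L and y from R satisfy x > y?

Count, for every r in R, how many entries of L exceed r:
r = 20: 37, 39 → 2
r = 24: 37, 39 → 2
r = 29: 37, 39 → 2
r = 32: 37, 39 → 2
r = 34: 37, 39 → 2
Cross-inversions: 2 + 2 + 2 + 2 + 2 = 10

10 cross-inversions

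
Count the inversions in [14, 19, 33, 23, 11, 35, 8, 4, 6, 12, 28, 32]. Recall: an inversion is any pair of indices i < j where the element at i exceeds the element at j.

Count, for each position, how many later elements it exceeds:
14 → 11, 8, 4, 6, 12 → 5
19 → 11, 8, 4, 6, 12 → 5
33 → 23, 11, 8, 4, 6, 12, 28, 32 → 8
23 → 11, 8, 4, 6, 12 → 5
11 → 8, 4, 6 → 3
35 → 8, 4, 6, 12, 28, 32 → 6
8 → 4, 6 → 2
4 → none → 0
6 → none → 0
12 → none → 0
28 → none → 0
32 → none → 0
Sum: 5 + 5 + 8 + 5 + 3 + 6 + 2 + 0 + 0 + 0 + 0 + 0 = 34

34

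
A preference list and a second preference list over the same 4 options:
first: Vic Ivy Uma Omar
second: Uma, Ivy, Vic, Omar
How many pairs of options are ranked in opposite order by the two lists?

3

Assign each item its position (1..4) in the first ordering, then rewrite the second ordering as that position sequence:
positions: Vic→1, Ivy→2, Uma→3, Omar→4
second ordering as positions: [3, 2, 1, 4]
Discordant pairs = inversions in this position sequence.
3: 2, 1 → 2
2: 1 → 1
1: 0
4: 0
Total: 2 + 1 + 0 + 0 = 3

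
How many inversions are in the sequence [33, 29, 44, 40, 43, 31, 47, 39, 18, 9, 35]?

33

Count, for each position, how many later elements it exceeds:
33 → 29, 31, 18, 9 → 4
29 → 18, 9 → 2
44 → 40, 43, 31, 39, 18, 9, 35 → 7
40 → 31, 39, 18, 9, 35 → 5
43 → 31, 39, 18, 9, 35 → 5
31 → 18, 9 → 2
47 → 39, 18, 9, 35 → 4
39 → 18, 9, 35 → 3
18 → 9 → 1
9 → none → 0
35 → none → 0
Sum: 4 + 2 + 7 + 5 + 5 + 2 + 4 + 3 + 1 + 0 + 0 = 33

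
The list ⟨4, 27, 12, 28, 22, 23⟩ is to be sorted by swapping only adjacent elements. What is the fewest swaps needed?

5 adjacent swaps

Each adjacent swap fixes exactly one inversion, so the minimum swap count equals the number of inversions.
Count inversions — for each element, later elements that are smaller:
4: none → 0
27: 12, 22, 23 → 3
12: none → 0
28: 22, 23 → 2
22: none → 0
23: none → 0
Total inversions: 0 + 3 + 0 + 2 + 0 + 0 = 5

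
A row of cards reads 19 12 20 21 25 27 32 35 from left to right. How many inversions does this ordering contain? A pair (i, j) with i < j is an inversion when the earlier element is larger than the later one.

1

Count, for each position, how many later elements it exceeds:
19 → 12 → 1
12 → none → 0
20 → none → 0
21 → none → 0
25 → none → 0
27 → none → 0
32 → none → 0
35 → none → 0
Sum: 1 + 0 + 0 + 0 + 0 + 0 + 0 + 0 = 1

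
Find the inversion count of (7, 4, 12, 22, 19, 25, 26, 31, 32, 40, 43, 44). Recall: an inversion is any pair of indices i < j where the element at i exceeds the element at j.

Count, for each position, how many later elements it exceeds:
7: 1
4: 0
12: 0
22: 1
19: 0
25: 0
26: 0
31: 0
32: 0
40: 0
43: 0
44: 0
Sum: 1 + 0 + 0 + 1 + 0 + 0 + 0 + 0 + 0 + 0 + 0 + 0 = 2

Inversions: 2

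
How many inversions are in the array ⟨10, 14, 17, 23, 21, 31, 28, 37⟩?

2

Element-by-element contributions:
10 → none → 0
14 → none → 0
17 → none → 0
23 → 21 → 1
21 → none → 0
31 → 28 → 1
28 → none → 0
37 → none → 0
Sum: 0 + 0 + 0 + 1 + 0 + 1 + 0 + 0 = 2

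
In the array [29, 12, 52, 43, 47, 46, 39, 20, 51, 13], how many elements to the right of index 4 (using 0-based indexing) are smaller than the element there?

4

The element at index 4 is 47.
Elements after it: 46, 39, 20, 51, 13
Those smaller than 47: 46, 39, 20, 13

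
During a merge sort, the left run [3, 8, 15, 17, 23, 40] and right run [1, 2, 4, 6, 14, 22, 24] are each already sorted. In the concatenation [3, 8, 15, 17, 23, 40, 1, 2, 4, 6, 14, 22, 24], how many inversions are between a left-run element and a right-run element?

Count, for every r in R, how many entries of L exceed r:
r = 1: 3, 8, 15, 17, 23, 40 → 6
r = 2: 3, 8, 15, 17, 23, 40 → 6
r = 4: 8, 15, 17, 23, 40 → 5
r = 6: 8, 15, 17, 23, 40 → 5
r = 14: 15, 17, 23, 40 → 4
r = 22: 23, 40 → 2
r = 24: 40 → 1
Cross-inversions: 6 + 6 + 5 + 5 + 4 + 2 + 1 = 29

Cross-inversions: 29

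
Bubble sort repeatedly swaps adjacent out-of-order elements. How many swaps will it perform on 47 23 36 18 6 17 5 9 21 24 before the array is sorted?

Each adjacent swap fixes exactly one inversion, so the minimum swap count equals the number of inversions.
Count inversions — for each element, later elements that are smaller:
47: 23, 36, 18, 6, 17, 5, 9, 21, 24 → 9
23: 18, 6, 17, 5, 9, 21 → 6
36: 18, 6, 17, 5, 9, 21, 24 → 7
18: 6, 17, 5, 9 → 4
6: 5 → 1
17: 5, 9 → 2
5: none → 0
9: none → 0
21: none → 0
24: none → 0
Total inversions: 9 + 6 + 7 + 4 + 1 + 2 + 0 + 0 + 0 + 0 = 29

29 swaps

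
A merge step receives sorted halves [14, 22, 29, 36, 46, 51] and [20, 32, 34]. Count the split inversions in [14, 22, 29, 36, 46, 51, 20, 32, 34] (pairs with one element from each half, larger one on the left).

11 cross-inversions

For each element r of the right run, count left-run elements greater than r:
r = 20: 22, 29, 36, 46, 51 → 5
r = 32: 36, 46, 51 → 3
r = 34: 36, 46, 51 → 3
Cross-inversions: 5 + 3 + 3 = 11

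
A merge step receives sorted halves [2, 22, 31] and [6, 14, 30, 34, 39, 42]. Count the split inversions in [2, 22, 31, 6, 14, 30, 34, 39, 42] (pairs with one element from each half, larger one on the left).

5 cross-inversions

Take each right-half value and tally the left-half values above it:
r = 6: 22, 31 → 2
r = 14: 22, 31 → 2
r = 30: 31 → 1
r = 34: none → 0
r = 39: none → 0
r = 42: none → 0
Cross-inversions: 2 + 2 + 1 + 0 + 0 + 0 = 5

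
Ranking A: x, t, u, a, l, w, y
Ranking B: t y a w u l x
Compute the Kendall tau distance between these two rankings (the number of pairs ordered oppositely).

Assign each item its position (1..7) in the first ordering, then rewrite the second ordering as that position sequence:
positions: x→1, t→2, u→3, a→4, l→5, w→6, y→7
second ordering as positions: [2, 7, 4, 6, 3, 5, 1]
Discordant pairs = inversions in this position sequence.
2: 1 → 1
7: 4, 6, 3, 5, 1 → 5
4: 3, 1 → 2
6: 3, 5, 1 → 3
3: 1 → 1
5: 1 → 1
1: 0
Total: 1 + 5 + 2 + 3 + 1 + 1 + 0 = 13

There are 13 discordant pairs.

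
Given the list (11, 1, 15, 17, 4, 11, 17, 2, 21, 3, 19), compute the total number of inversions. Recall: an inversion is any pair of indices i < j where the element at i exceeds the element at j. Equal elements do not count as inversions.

Element-by-element contributions:
11 → 1, 4, 2, 3 → 4
1 → none → 0
15 → 4, 11, 2, 3 → 4
17 → 4, 11, 2, 3 → 4
4 → 2, 3 → 2
11 → 2, 3 → 2
17 → 2, 3 → 2
2 → none → 0
21 → 3, 19 → 2
3 → none → 0
19 → none → 0
Sum: 4 + 0 + 4 + 4 + 2 + 2 + 2 + 0 + 2 + 0 + 0 = 20

20 inversions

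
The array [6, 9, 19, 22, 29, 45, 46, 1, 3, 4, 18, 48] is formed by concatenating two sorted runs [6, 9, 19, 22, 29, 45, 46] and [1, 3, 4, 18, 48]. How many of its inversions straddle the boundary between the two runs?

For each element r of the right run, count left-run elements greater than r:
r = 1: 6, 9, 19, 22, 29, 45, 46 → 7
r = 3: 6, 9, 19, 22, 29, 45, 46 → 7
r = 4: 6, 9, 19, 22, 29, 45, 46 → 7
r = 18: 19, 22, 29, 45, 46 → 5
r = 48: none → 0
Cross-inversions: 7 + 7 + 7 + 5 + 0 = 26

26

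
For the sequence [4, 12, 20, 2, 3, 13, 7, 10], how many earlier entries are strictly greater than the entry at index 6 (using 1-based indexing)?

1 such element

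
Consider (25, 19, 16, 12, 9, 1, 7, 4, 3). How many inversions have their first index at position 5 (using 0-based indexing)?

0

The element at index 5 is 1.
Elements after it: 7, 4, 3
None of them are smaller than 1.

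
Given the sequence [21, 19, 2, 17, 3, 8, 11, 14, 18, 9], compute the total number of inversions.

For each element, count later entries that are smaller:
21 → 19, 2, 17, 3, 8, 11, 14, 18, 9 → 9
19 → 2, 17, 3, 8, 11, 14, 18, 9 → 8
2 → none → 0
17 → 3, 8, 11, 14, 9 → 5
3 → none → 0
8 → none → 0
11 → 9 → 1
14 → 9 → 1
18 → 9 → 1
9 → none → 0
Sum: 9 + 8 + 0 + 5 + 0 + 0 + 1 + 1 + 1 + 0 = 25

25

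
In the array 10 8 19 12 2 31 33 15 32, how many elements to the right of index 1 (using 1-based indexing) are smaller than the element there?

2

The element at index 1 is 10.
Elements after it: 8, 19, 12, 2, 31, 33, 15, 32
Those smaller than 10: 8, 2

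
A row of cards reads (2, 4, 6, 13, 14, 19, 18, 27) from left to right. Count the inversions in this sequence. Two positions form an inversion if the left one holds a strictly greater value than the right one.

1

Sweep left to right; for each value list the smaller values that follow it:
2: 0
4: 0
6: 0
13: 0
14: 0
19: 1
18: 0
27: 0
Sum: 0 + 0 + 0 + 0 + 0 + 1 + 0 + 0 = 1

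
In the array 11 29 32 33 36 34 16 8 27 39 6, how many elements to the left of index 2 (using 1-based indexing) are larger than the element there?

The element at index 2 is 29.
Elements before it: 11
None of them are larger than 29.

0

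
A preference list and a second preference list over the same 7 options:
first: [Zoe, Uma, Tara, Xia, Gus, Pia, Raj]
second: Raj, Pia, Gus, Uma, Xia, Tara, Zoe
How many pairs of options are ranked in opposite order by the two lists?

Assign each item its position (1..7) in the first ordering, then rewrite the second ordering as that position sequence:
positions: Zoe→1, Uma→2, Tara→3, Xia→4, Gus→5, Pia→6, Raj→7
second ordering as positions: [7, 6, 5, 2, 4, 3, 1]
Discordant pairs = inversions in this position sequence.
7: 6, 5, 2, 4, 3, 1 → 6
6: 5, 2, 4, 3, 1 → 5
5: 2, 4, 3, 1 → 4
2: 1 → 1
4: 3, 1 → 2
3: 1 → 1
1: 0
Total: 6 + 5 + 4 + 1 + 2 + 1 + 0 = 19

19 pairs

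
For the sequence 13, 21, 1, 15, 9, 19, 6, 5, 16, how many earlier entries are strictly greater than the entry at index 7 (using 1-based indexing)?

The element at index 7 is 6.
Elements before it: 13, 21, 1, 15, 9, 19
Those larger than 6: 13, 21, 15, 9, 19

5 such elements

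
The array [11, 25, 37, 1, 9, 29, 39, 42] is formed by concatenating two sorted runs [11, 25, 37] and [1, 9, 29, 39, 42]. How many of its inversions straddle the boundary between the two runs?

For each element r of the right run, count left-run elements greater than r:
r = 1: 11, 25, 37 → 3
r = 9: 11, 25, 37 → 3
r = 29: 37 → 1
r = 39: none → 0
r = 42: none → 0
Cross-inversions: 3 + 3 + 1 + 0 + 0 = 7

7 cross-inversions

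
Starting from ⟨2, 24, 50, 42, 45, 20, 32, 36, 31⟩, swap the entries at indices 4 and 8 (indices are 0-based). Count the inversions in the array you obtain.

12

Positions 4 and 8 hold 45 and 31; after swapping, the array is [2, 24, 50, 42, 31, 20, 32, 36, 45].
Count, for each position, how many later elements it exceeds:
2: 0
24: 1
50: 6
42: 4
31: 1
20: 0
32: 0
36: 0
45: 0
Sum: 0 + 1 + 6 + 4 + 1 + 0 + 0 + 0 + 0 = 12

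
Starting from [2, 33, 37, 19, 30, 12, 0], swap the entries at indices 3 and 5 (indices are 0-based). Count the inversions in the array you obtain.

13 inversions

Positions 3 and 5 hold 19 and 12; after swapping, the array is [2, 33, 37, 12, 30, 19, 0].
Element-by-element contributions:
2 → 0 → 1
33 → 12, 30, 19, 0 → 4
37 → 12, 30, 19, 0 → 4
12 → 0 → 1
30 → 19, 0 → 2
19 → 0 → 1
0 → none → 0
Sum: 1 + 4 + 4 + 1 + 2 + 1 + 0 = 13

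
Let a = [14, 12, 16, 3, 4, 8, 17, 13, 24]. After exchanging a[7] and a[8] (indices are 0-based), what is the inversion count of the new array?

Inversions: 14

Positions 7 and 8 hold 13 and 24; after swapping, the array is [14, 12, 16, 3, 4, 8, 17, 24, 13].
Count, for each position, how many later elements it exceeds:
14: 5
12: 3
16: 4
3: 0
4: 0
8: 0
17: 1
24: 1
13: 0
Sum: 5 + 3 + 4 + 0 + 0 + 0 + 1 + 1 + 0 = 14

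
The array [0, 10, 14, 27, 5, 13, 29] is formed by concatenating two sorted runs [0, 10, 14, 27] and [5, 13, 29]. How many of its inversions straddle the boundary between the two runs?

5

Count, for every r in R, how many entries of L exceed r:
r = 5: 10, 14, 27 → 3
r = 13: 14, 27 → 2
r = 29: none → 0
Cross-inversions: 3 + 2 + 0 = 5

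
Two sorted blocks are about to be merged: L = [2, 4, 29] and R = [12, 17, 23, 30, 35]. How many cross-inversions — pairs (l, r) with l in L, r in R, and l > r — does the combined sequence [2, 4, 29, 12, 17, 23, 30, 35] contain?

Take each right-half value and tally the left-half values above it:
r = 12: 29 → 1
r = 17: 29 → 1
r = 23: 29 → 1
r = 30: none → 0
r = 35: none → 0
Cross-inversions: 1 + 1 + 1 + 0 + 0 = 3

There are 3 split inversions.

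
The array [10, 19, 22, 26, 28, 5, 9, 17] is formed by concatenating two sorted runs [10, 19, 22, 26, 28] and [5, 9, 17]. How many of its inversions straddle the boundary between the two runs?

Count, for every r in R, how many entries of L exceed r:
r = 5: 10, 19, 22, 26, 28 → 5
r = 9: 10, 19, 22, 26, 28 → 5
r = 17: 19, 22, 26, 28 → 4
Cross-inversions: 5 + 5 + 4 = 14

14 cross-inversions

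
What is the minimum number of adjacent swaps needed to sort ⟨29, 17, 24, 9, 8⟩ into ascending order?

9

Each adjacent swap fixes exactly one inversion, so the minimum swap count equals the number of inversions.
Count inversions — for each element, later elements that are smaller:
29: 17, 24, 9, 8 → 4
17: 9, 8 → 2
24: 9, 8 → 2
9: 8 → 1
8: none → 0
Total inversions: 4 + 2 + 2 + 1 + 0 = 9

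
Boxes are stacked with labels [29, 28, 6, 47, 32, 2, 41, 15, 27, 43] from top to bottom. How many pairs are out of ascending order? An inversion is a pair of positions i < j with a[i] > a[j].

Inversions: 21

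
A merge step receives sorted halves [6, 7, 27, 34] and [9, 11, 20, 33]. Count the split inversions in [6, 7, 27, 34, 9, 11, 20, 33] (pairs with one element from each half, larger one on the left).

7

Count, for every r in R, how many entries of L exceed r:
r = 9: 27, 34 → 2
r = 11: 27, 34 → 2
r = 20: 27, 34 → 2
r = 33: 34 → 1
Cross-inversions: 2 + 2 + 2 + 1 = 7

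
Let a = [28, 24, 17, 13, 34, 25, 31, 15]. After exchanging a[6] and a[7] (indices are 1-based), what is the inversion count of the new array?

16

Positions 6 and 7 hold 25 and 31; after swapping, the array is [28, 24, 17, 13, 34, 31, 25, 15].
Sweep left to right; for each value list the smaller values that follow it:
28 → 24, 17, 13, 25, 15 → 5
24 → 17, 13, 15 → 3
17 → 13, 15 → 2
13 → none → 0
34 → 31, 25, 15 → 3
31 → 25, 15 → 2
25 → 15 → 1
15 → none → 0
Sum: 5 + 3 + 2 + 0 + 3 + 2 + 1 + 0 = 16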